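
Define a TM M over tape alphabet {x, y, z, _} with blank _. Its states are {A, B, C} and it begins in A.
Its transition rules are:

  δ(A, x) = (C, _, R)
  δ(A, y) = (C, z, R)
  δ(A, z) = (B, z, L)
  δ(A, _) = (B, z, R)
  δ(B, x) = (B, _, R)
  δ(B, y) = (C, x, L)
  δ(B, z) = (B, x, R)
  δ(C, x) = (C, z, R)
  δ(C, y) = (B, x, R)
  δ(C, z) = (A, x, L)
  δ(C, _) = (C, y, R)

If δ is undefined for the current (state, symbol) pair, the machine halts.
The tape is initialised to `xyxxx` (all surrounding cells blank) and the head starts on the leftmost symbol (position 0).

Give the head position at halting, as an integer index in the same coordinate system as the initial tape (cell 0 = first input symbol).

A | [x]yxxx_   read x → write _, move R, go to C
C | _[y]xxx_   read y → write x, move R, go to B
B | _x[x]xx_   read x → write _, move R, go to B
B | _x_[x]x_   read x → write _, move R, go to B
B | _x__[x]_   read x → write _, move R, go to B
B | _x___[_]
At halt the head is at cell 5.

5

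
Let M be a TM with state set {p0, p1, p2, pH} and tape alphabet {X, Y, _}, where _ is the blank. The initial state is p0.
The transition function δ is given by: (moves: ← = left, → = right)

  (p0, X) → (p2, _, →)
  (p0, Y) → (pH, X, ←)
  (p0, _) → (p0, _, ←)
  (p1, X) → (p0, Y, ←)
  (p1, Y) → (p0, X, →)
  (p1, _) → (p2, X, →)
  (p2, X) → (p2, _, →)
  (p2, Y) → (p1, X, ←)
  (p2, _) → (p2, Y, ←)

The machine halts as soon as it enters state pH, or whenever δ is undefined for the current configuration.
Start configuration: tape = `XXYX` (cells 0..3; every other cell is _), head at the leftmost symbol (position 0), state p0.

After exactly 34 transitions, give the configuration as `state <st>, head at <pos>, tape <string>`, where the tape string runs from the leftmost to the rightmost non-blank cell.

state p2, head at 6, tape XXXX_Y

state=p0 head=0 tape=[X]XYX___   (p0,X)→(p2,_,→)
state=p2 head=1 tape=_[X]YX___   (p2,X)→(p2,_,→)
state=p2 head=2 tape=__[Y]X___   (p2,Y)→(p1,X,←)
state=p1 head=1 tape=_[_]XX___   (p1,_)→(p2,X,→)
state=p2 head=2 tape=_X[X]X___   (p2,X)→(p2,_,→)
state=p2 head=3 tape=_X_[X]___   (p2,X)→(p2,_,→)
state=p2 head=4 tape=_X__[_]__   (p2,_)→(p2,Y,←)
state=p2 head=3 tape=_X_[_]Y__   (p2,_)→(p2,Y,←)
state=p2 head=2 tape=_X[_]YY__   (p2,_)→(p2,Y,←)
state=p2 head=1 tape=_[X]YYY__   (p2,X)→(p2,_,→)
state=p2 head=2 tape=__[Y]YY__   (p2,Y)→(p1,X,←)
state=p1 head=1 tape=_[_]XYY__   (p1,_)→(p2,X,→)
state=p2 head=2 tape=_X[X]YY__   (p2,X)→(p2,_,→)
state=p2 head=3 tape=_X_[Y]Y__   (p2,Y)→(p1,X,←)
state=p1 head=2 tape=_X[_]XY__   (p1,_)→(p2,X,→)
state=p2 head=3 tape=_XX[X]Y__   (p2,X)→(p2,_,→)
state=p2 head=4 tape=_XX_[Y]__   (p2,Y)→(p1,X,←)
state=p1 head=3 tape=_XX[_]X__   (p1,_)→(p2,X,→)
state=p2 head=4 tape=_XXX[X]__   (p2,X)→(p2,_,→)
state=p2 head=5 tape=_XXX_[_]_   (p2,_)→(p2,Y,←)
state=p2 head=4 tape=_XXX[_]Y_   (p2,_)→(p2,Y,←)
state=p2 head=3 tape=_XX[X]YY_   (p2,X)→(p2,_,→)
state=p2 head=4 tape=_XX_[Y]Y_   (p2,Y)→(p1,X,←)
state=p1 head=3 tape=_XX[_]XY_   (p1,_)→(p2,X,→)
state=p2 head=4 tape=_XXX[X]Y_   (p2,X)→(p2,_,→)
state=p2 head=5 tape=_XXX_[Y]_   (p2,Y)→(p1,X,←)
state=p1 head=4 tape=_XXX[_]X_   (p1,_)→(p2,X,→)
state=p2 head=5 tape=_XXXX[X]_   (p2,X)→(p2,_,→)
state=p2 head=6 tape=_XXXX_[_]   (p2,_)→(p2,Y,←)
state=p2 head=5 tape=_XXXX[_]Y   (p2,_)→(p2,Y,←)
state=p2 head=4 tape=_XXX[X]YY   (p2,X)→(p2,_,→)
state=p2 head=5 tape=_XXX_[Y]Y   (p2,Y)→(p1,X,←)
state=p1 head=4 tape=_XXX[_]XY   (p1,_)→(p2,X,→)
state=p2 head=5 tape=_XXXX[X]Y   (p2,X)→(p2,_,→)
state=p2 head=6 tape=_XXXX_[Y]
After 34 steps: state p2, head at 6, tape XXXX_Y.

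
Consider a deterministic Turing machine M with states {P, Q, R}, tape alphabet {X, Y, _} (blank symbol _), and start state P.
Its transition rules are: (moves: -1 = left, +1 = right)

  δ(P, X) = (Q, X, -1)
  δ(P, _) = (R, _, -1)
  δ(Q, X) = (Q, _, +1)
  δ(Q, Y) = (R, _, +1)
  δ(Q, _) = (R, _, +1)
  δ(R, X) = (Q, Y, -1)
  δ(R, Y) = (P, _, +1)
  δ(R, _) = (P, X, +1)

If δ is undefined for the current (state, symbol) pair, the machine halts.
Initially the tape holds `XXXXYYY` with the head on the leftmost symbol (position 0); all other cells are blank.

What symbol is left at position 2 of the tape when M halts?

state=P head=0 tape=_[X]XXXYYY   (P,X)→(Q,X,-1)
state=Q head=-1 tape=[_]XXXXYYY   (Q,_)→(R,_,+1)
state=R head=0 tape=_[X]XXXYYY   (R,X)→(Q,Y,-1)
state=Q head=-1 tape=[_]YXXXYYY   (Q,_)→(R,_,+1)
state=R head=0 tape=_[Y]XXXYYY   (R,Y)→(P,_,+1)
state=P head=1 tape=__[X]XXYYY   (P,X)→(Q,X,-1)
state=Q head=0 tape=_[_]XXXYYY   (Q,_)→(R,_,+1)
state=R head=1 tape=__[X]XXYYY   (R,X)→(Q,Y,-1)
state=Q head=0 tape=_[_]YXXYYY   (Q,_)→(R,_,+1)
state=R head=1 tape=__[Y]XXYYY   (R,Y)→(P,_,+1)
state=P head=2 tape=___[X]XYYY   (P,X)→(Q,X,-1)
state=Q head=1 tape=__[_]XXYYY   (Q,_)→(R,_,+1)
state=R head=2 tape=___[X]XYYY   (R,X)→(Q,Y,-1)
state=Q head=1 tape=__[_]YXYYY   (Q,_)→(R,_,+1)
state=R head=2 tape=___[Y]XYYY   (R,Y)→(P,_,+1)
state=P head=3 tape=____[X]YYY   (P,X)→(Q,X,-1)
state=Q head=2 tape=___[_]XYYY   (Q,_)→(R,_,+1)
state=R head=3 tape=____[X]YYY   (R,X)→(Q,Y,-1)
state=Q head=2 tape=___[_]YYYY   (Q,_)→(R,_,+1)
state=R head=3 tape=____[Y]YYY   (R,Y)→(P,_,+1)
state=P head=4 tape=_____[Y]YY
Cell 2 holds _ when M halts.

_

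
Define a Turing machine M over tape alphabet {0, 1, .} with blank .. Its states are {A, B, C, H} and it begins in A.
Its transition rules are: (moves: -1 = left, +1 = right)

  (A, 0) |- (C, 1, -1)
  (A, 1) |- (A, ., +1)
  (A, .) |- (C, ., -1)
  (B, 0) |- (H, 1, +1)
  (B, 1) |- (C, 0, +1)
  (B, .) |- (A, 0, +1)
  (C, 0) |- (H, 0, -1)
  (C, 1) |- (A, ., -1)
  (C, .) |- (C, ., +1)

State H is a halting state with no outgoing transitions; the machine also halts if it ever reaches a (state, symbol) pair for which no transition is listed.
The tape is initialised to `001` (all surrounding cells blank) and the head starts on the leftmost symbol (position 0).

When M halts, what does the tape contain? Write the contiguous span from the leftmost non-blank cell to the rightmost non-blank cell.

A | ..[0]01   read 0 → write 1, move -1, go to C
C | .[.]101   read . → write ., move +1, go to C
C | ..[1]01   read 1 → write ., move -1, go to A
A | .[.].01   read . → write ., move -1, go to C
C | [.]..01   read . → write ., move +1, go to C
C | .[.].01   read . → write ., move +1, go to C
C | ..[.]01   read . → write ., move +1, go to C
C | ...[0]1   read 0 → write 0, move -1, go to H
H | ..[.]01
The non-blank tape span at halt is 01.

01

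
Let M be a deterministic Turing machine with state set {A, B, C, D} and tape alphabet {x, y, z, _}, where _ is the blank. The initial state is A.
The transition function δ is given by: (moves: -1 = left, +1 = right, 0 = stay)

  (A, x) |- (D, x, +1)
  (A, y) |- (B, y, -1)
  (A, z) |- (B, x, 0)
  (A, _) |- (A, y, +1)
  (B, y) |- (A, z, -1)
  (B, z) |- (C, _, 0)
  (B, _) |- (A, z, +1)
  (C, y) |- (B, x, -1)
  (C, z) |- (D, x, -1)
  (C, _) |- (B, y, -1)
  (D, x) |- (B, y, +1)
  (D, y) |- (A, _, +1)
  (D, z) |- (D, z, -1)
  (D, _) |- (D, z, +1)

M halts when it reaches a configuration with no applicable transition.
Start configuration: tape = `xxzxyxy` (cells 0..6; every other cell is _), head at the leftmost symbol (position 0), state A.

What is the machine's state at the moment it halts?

B

A | _[x]xzxyxy   read x → write x, move +1, go to D
D | _x[x]zxyxy   read x → write y, move +1, go to B
B | _xy[z]xyxy   read z → write _, move 0, go to C
C | _xy[_]xyxy   read _ → write y, move -1, go to B
B | _x[y]yxyxy   read y → write z, move -1, go to A
A | _[x]zyxyxy   read x → write x, move +1, go to D
D | _x[z]yxyxy   read z → write z, move -1, go to D
D | _[x]zyxyxy   read x → write y, move +1, go to B
B | _y[z]yxyxy   read z → write _, move 0, go to C
C | _y[_]yxyxy   read _ → write y, move -1, go to B
B | _[y]yyxyxy   read y → write z, move -1, go to A
A | [_]zyyxyxy   read _ → write y, move +1, go to A
A | y[z]yyxyxy   read z → write x, move 0, go to B
B | y[x]yyxyxy
No transition is defined for (B, x); M halts in state B.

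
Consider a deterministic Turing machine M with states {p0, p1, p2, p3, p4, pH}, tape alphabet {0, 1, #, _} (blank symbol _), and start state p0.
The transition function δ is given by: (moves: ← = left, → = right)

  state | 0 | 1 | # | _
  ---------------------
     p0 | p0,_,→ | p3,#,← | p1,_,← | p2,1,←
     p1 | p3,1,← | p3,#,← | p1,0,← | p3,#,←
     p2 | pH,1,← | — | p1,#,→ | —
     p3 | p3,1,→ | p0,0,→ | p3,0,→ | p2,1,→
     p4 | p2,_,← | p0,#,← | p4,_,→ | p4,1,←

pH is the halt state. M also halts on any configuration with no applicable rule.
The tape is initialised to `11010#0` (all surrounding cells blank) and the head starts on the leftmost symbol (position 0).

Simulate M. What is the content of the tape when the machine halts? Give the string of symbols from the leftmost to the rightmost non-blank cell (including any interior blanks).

10011011

p0 | _[1]1010#0   read 1 → write #, move ←, go to p3
p3 | [_]#1010#0   read _ → write 1, move →, go to p2
p2 | 1[#]1010#0   read # → write #, move →, go to p1
p1 | 1#[1]010#0   read 1 → write #, move ←, go to p3
p3 | 1[#]#010#0   read # → write 0, move →, go to p3
p3 | 10[#]010#0   read # → write 0, move →, go to p3
p3 | 100[0]10#0   read 0 → write 1, move →, go to p3
p3 | 1001[1]0#0   read 1 → write 0, move →, go to p0
p0 | 10010[0]#0   read 0 → write _, move →, go to p0
p0 | 10010_[#]0   read # → write _, move ←, go to p1
p1 | 10010[_]_0   read _ → write #, move ←, go to p3
p3 | 1001[0]#_0   read 0 → write 1, move →, go to p3
p3 | 10011[#]_0   read # → write 0, move →, go to p3
p3 | 100110[_]0   read _ → write 1, move →, go to p2
p2 | 1001101[0]   read 0 → write 1, move ←, go to pH
pH | 100110[1]1
The non-blank tape span at halt is 10011011.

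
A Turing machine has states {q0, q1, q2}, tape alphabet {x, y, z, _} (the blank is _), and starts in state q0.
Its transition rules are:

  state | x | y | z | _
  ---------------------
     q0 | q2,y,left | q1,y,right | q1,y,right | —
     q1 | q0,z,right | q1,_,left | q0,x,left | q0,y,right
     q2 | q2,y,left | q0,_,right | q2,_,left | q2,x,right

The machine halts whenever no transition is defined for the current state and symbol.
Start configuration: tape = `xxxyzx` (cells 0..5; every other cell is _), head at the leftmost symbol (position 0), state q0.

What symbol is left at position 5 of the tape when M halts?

state=q0 head=0 tape=_[x]xxyzx   (q0,x)→(q2,y,left)
state=q2 head=-1 tape=[_]yxxyzx   (q2,_)→(q2,x,right)
state=q2 head=0 tape=x[y]xxyzx   (q2,y)→(q0,_,right)
state=q0 head=1 tape=x_[x]xyzx   (q0,x)→(q2,y,left)
state=q2 head=0 tape=x[_]yxyzx   (q2,_)→(q2,x,right)
state=q2 head=1 tape=xx[y]xyzx   (q2,y)→(q0,_,right)
state=q0 head=2 tape=xx_[x]yzx   (q0,x)→(q2,y,left)
state=q2 head=1 tape=xx[_]yyzx   (q2,_)→(q2,x,right)
state=q2 head=2 tape=xxx[y]yzx   (q2,y)→(q0,_,right)
state=q0 head=3 tape=xxx_[y]zx   (q0,y)→(q1,y,right)
state=q1 head=4 tape=xxx_y[z]x   (q1,z)→(q0,x,left)
state=q0 head=3 tape=xxx_[y]xx   (q0,y)→(q1,y,right)
state=q1 head=4 tape=xxx_y[x]x   (q1,x)→(q0,z,right)
state=q0 head=5 tape=xxx_yz[x]   (q0,x)→(q2,y,left)
state=q2 head=4 tape=xxx_y[z]y   (q2,z)→(q2,_,left)
state=q2 head=3 tape=xxx_[y]_y   (q2,y)→(q0,_,right)
state=q0 head=4 tape=xxx__[_]y
Cell 5 holds y when M halts.

y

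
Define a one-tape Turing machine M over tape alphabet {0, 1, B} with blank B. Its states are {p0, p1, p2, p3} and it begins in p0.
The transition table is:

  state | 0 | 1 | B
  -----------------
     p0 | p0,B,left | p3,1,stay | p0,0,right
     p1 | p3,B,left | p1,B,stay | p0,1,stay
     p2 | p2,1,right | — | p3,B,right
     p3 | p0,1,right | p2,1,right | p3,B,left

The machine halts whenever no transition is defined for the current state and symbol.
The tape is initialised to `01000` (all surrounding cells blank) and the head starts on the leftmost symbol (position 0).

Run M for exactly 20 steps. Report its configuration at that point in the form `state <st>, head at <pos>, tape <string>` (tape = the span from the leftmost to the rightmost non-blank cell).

p0 | B[0]1000BB   read 0 → write B, move left, go to p0
p0 | [B]B1000BB   read B → write 0, move right, go to p0
p0 | 0[B]1000BB   read B → write 0, move right, go to p0
p0 | 00[1]000BB   read 1 → write 1, move stay, go to p3
p3 | 00[1]000BB   read 1 → write 1, move right, go to p2
p2 | 001[0]00BB   read 0 → write 1, move right, go to p2
p2 | 0011[0]0BB   read 0 → write 1, move right, go to p2
p2 | 00111[0]BB   read 0 → write 1, move right, go to p2
p2 | 001111[B]B   read B → write B, move right, go to p3
p3 | 001111B[B]   read B → write B, move left, go to p3
p3 | 001111[B]B   read B → write B, move left, go to p3
p3 | 00111[1]BB   read 1 → write 1, move right, go to p2
p2 | 001111[B]B   read B → write B, move right, go to p3
p3 | 001111B[B]   read B → write B, move left, go to p3
p3 | 001111[B]B   read B → write B, move left, go to p3
p3 | 00111[1]BB   read 1 → write 1, move right, go to p2
p2 | 001111[B]B   read B → write B, move right, go to p3
p3 | 001111B[B]   read B → write B, move left, go to p3
p3 | 001111[B]B   read B → write B, move left, go to p3
p3 | 00111[1]BB   read 1 → write 1, move right, go to p2
p2 | 001111[B]B
After 20 steps: state p2, head at 5, tape 001111.

state p2, head at 5, tape 001111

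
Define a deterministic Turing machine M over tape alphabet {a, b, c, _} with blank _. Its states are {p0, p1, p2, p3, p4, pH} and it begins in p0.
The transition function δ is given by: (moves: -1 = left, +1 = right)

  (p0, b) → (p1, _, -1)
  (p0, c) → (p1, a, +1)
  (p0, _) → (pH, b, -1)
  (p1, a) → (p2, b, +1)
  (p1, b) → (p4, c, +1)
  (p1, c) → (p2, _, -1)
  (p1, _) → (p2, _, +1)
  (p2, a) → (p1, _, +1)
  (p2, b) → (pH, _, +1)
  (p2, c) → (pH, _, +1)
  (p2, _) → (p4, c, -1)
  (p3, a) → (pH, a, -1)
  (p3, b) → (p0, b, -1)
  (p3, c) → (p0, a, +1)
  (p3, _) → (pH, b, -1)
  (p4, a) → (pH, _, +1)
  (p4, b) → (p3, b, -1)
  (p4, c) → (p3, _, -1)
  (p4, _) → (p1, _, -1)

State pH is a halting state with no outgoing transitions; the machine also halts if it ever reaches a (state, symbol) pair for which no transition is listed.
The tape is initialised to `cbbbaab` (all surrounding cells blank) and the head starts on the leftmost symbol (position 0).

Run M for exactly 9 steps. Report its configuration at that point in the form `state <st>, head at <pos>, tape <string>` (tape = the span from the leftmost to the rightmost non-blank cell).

state pH, head at -1, tape abcbaab

p0 | _[c]bbbaab   read c → write a, move +1, go to p1
p1 | _a[b]bbaab   read b → write c, move +1, go to p4
p4 | _ac[b]baab   read b → write b, move -1, go to p3
p3 | _a[c]bbaab   read c → write a, move +1, go to p0
p0 | _aa[b]baab   read b → write _, move -1, go to p1
p1 | _a[a]_baab   read a → write b, move +1, go to p2
p2 | _ab[_]baab   read _ → write c, move -1, go to p4
p4 | _a[b]cbaab   read b → write b, move -1, go to p3
p3 | _[a]bcbaab   read a → write a, move -1, go to pH
pH | [_]abcbaab
After 9 steps: state pH, head at -1, tape abcbaab.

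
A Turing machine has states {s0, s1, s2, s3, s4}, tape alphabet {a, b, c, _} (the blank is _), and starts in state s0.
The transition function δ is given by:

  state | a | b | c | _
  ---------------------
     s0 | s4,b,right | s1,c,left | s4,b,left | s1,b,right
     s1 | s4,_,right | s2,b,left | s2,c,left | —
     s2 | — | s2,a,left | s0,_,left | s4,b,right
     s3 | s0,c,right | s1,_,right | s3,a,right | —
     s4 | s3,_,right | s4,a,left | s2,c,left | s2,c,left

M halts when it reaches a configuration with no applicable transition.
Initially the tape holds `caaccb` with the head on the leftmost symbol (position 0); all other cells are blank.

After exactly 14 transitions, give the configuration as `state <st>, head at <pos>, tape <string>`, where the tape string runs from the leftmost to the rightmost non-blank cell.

state s1, head at 6, tape b_a___aa

state=s0 head=0 tape=___[c]aaccb_   (s0,c)→(s4,b,left)
state=s4 head=-1 tape=__[_]baaccb_   (s4,_)→(s2,c,left)
state=s2 head=-2 tape=_[_]cbaaccb_   (s2,_)→(s4,b,right)
state=s4 head=-1 tape=_b[c]baaccb_   (s4,c)→(s2,c,left)
state=s2 head=-2 tape=_[b]cbaaccb_   (s2,b)→(s2,a,left)
state=s2 head=-3 tape=[_]acbaaccb_   (s2,_)→(s4,b,right)
state=s4 head=-2 tape=b[a]cbaaccb_   (s4,a)→(s3,_,right)
state=s3 head=-1 tape=b_[c]baaccb_   (s3,c)→(s3,a,right)
state=s3 head=0 tape=b_a[b]aaccb_   (s3,b)→(s1,_,right)
state=s1 head=1 tape=b_a_[a]accb_   (s1,a)→(s4,_,right)
state=s4 head=2 tape=b_a__[a]ccb_   (s4,a)→(s3,_,right)
state=s3 head=3 tape=b_a___[c]cb_   (s3,c)→(s3,a,right)
state=s3 head=4 tape=b_a___a[c]b_   (s3,c)→(s3,a,right)
state=s3 head=5 tape=b_a___aa[b]_   (s3,b)→(s1,_,right)
state=s1 head=6 tape=b_a___aa_[_]
After 14 steps: state s1, head at 6, tape b_a___aa.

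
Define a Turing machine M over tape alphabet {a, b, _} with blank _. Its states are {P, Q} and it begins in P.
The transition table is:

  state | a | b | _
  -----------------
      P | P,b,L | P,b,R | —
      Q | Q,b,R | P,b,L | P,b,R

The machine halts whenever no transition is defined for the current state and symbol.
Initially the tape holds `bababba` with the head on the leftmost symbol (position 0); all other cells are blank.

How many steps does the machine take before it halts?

13

state=P head=0 tape=[b]ababba_   (P,b)→(P,b,R)
state=P head=1 tape=b[a]babba_   (P,a)→(P,b,L)
state=P head=0 tape=[b]bbabba_   (P,b)→(P,b,R)
state=P head=1 tape=b[b]babba_   (P,b)→(P,b,R)
state=P head=2 tape=bb[b]abba_   (P,b)→(P,b,R)
state=P head=3 tape=bbb[a]bba_   (P,a)→(P,b,L)
state=P head=2 tape=bb[b]bbba_   (P,b)→(P,b,R)
state=P head=3 tape=bbb[b]bba_   (P,b)→(P,b,R)
state=P head=4 tape=bbbb[b]ba_   (P,b)→(P,b,R)
state=P head=5 tape=bbbbb[b]a_   (P,b)→(P,b,R)
state=P head=6 tape=bbbbbb[a]_   (P,a)→(P,b,L)
state=P head=5 tape=bbbbb[b]b_   (P,b)→(P,b,R)
state=P head=6 tape=bbbbbb[b]_   (P,b)→(P,b,R)
state=P head=7 tape=bbbbbbb[_]
M halts after 13 transitions.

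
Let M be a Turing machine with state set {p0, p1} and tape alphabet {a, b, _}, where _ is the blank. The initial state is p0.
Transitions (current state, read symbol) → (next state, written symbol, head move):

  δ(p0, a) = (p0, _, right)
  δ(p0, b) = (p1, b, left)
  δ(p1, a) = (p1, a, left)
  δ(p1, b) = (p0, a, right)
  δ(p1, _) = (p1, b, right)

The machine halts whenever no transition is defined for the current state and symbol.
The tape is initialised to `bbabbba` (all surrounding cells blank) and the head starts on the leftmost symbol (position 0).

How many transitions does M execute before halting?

29

state=p0 head=0 tape=_[b]babbba_   (p0,b)→(p1,b,left)
state=p1 head=-1 tape=[_]bbabbba_   (p1,_)→(p1,b,right)
state=p1 head=0 tape=b[b]babbba_   (p1,b)→(p0,a,right)
state=p0 head=1 tape=ba[b]abbba_   (p0,b)→(p1,b,left)
state=p1 head=0 tape=b[a]babbba_   (p1,a)→(p1,a,left)
state=p1 head=-1 tape=[b]ababbba_   (p1,b)→(p0,a,right)
state=p0 head=0 tape=a[a]babbba_   (p0,a)→(p0,_,right)
state=p0 head=1 tape=a_[b]abbba_   (p0,b)→(p1,b,left)
state=p1 head=0 tape=a[_]babbba_   (p1,_)→(p1,b,right)
state=p1 head=1 tape=ab[b]abbba_   (p1,b)→(p0,a,right)
state=p0 head=2 tape=aba[a]bbba_   (p0,a)→(p0,_,right)
state=p0 head=3 tape=aba_[b]bba_   (p0,b)→(p1,b,left)
state=p1 head=2 tape=aba[_]bbba_   (p1,_)→(p1,b,right)
state=p1 head=3 tape=abab[b]bba_   (p1,b)→(p0,a,right)
state=p0 head=4 tape=ababa[b]ba_   (p0,b)→(p1,b,left)
state=p1 head=3 tape=abab[a]bba_   (p1,a)→(p1,a,left)
state=p1 head=2 tape=aba[b]abba_   (p1,b)→(p0,a,right)
state=p0 head=3 tape=abaa[a]bba_   (p0,a)→(p0,_,right)
state=p0 head=4 tape=abaa_[b]ba_   (p0,b)→(p1,b,left)
state=p1 head=3 tape=abaa[_]bba_   (p1,_)→(p1,b,right)
state=p1 head=4 tape=abaab[b]ba_   (p1,b)→(p0,a,right)
state=p0 head=5 tape=abaaba[b]a_   (p0,b)→(p1,b,left)
state=p1 head=4 tape=abaab[a]ba_   (p1,a)→(p1,a,left)
state=p1 head=3 tape=abaa[b]aba_   (p1,b)→(p0,a,right)
state=p0 head=4 tape=abaaa[a]ba_   (p0,a)→(p0,_,right)
state=p0 head=5 tape=abaaa_[b]a_   (p0,b)→(p1,b,left)
state=p1 head=4 tape=abaaa[_]ba_   (p1,_)→(p1,b,right)
state=p1 head=5 tape=abaaab[b]a_   (p1,b)→(p0,a,right)
state=p0 head=6 tape=abaaaba[a]_   (p0,a)→(p0,_,right)
state=p0 head=7 tape=abaaaba_[_]
M halts after 29 transitions.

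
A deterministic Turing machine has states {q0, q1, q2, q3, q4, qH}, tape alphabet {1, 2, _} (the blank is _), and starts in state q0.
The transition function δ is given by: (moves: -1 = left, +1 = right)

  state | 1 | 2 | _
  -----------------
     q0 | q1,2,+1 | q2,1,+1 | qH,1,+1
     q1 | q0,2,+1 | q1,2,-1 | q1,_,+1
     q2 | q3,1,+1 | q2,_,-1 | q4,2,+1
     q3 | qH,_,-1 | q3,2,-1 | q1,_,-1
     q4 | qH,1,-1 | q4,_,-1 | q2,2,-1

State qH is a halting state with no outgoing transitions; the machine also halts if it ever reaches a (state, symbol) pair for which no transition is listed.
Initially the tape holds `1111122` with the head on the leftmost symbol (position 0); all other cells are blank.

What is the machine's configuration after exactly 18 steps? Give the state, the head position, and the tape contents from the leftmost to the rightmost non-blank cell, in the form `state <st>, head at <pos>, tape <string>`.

state q1, head at 0, tape 2222222

state=q0 head=0 tape=_[1]111122   (q0,1)→(q1,2,+1)
state=q1 head=1 tape=_2[1]11122   (q1,1)→(q0,2,+1)
state=q0 head=2 tape=_22[1]1122   (q0,1)→(q1,2,+1)
state=q1 head=3 tape=_222[1]122   (q1,1)→(q0,2,+1)
state=q0 head=4 tape=_2222[1]22   (q0,1)→(q1,2,+1)
state=q1 head=5 tape=_22222[2]2   (q1,2)→(q1,2,-1)
state=q1 head=4 tape=_2222[2]22   (q1,2)→(q1,2,-1)
state=q1 head=3 tape=_222[2]222   (q1,2)→(q1,2,-1)
state=q1 head=2 tape=_22[2]2222   (q1,2)→(q1,2,-1)
state=q1 head=1 tape=_2[2]22222   (q1,2)→(q1,2,-1)
state=q1 head=0 tape=_[2]222222   (q1,2)→(q1,2,-1)
state=q1 head=-1 tape=[_]2222222   (q1,_)→(q1,_,+1)
state=q1 head=0 tape=_[2]222222   (q1,2)→(q1,2,-1)
state=q1 head=-1 tape=[_]2222222   (q1,_)→(q1,_,+1)
state=q1 head=0 tape=_[2]222222   (q1,2)→(q1,2,-1)
state=q1 head=-1 tape=[_]2222222   (q1,_)→(q1,_,+1)
state=q1 head=0 tape=_[2]222222   (q1,2)→(q1,2,-1)
state=q1 head=-1 tape=[_]2222222   (q1,_)→(q1,_,+1)
state=q1 head=0 tape=_[2]222222
After 18 steps: state q1, head at 0, tape 2222222.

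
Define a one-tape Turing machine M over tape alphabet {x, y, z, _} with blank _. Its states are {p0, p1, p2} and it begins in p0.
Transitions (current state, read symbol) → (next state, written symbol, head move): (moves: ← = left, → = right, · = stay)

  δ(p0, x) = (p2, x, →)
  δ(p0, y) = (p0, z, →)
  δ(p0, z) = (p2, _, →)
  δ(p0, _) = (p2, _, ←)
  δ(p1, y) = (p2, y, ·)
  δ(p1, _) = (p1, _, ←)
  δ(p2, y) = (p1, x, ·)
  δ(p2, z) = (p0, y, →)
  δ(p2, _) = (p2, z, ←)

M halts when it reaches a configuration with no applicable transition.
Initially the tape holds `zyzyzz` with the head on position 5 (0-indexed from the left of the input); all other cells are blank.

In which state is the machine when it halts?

p1

state=p0 head=5 tape=zyzyz[z]__   (p0,z)→(p2,_,→)
state=p2 head=6 tape=zyzyz_[_]_   (p2,_)→(p2,z,←)
state=p2 head=5 tape=zyzyz[_]z_   (p2,_)→(p2,z,←)
state=p2 head=4 tape=zyzy[z]zz_   (p2,z)→(p0,y,→)
state=p0 head=5 tape=zyzyy[z]z_   (p0,z)→(p2,_,→)
state=p2 head=6 tape=zyzyy_[z]_   (p2,z)→(p0,y,→)
state=p0 head=7 tape=zyzyy_y[_]   (p0,_)→(p2,_,←)
state=p2 head=6 tape=zyzyy_[y]_   (p2,y)→(p1,x,·)
state=p1 head=6 tape=zyzyy_[x]_
No transition is defined for (p1, x); M halts in state p1.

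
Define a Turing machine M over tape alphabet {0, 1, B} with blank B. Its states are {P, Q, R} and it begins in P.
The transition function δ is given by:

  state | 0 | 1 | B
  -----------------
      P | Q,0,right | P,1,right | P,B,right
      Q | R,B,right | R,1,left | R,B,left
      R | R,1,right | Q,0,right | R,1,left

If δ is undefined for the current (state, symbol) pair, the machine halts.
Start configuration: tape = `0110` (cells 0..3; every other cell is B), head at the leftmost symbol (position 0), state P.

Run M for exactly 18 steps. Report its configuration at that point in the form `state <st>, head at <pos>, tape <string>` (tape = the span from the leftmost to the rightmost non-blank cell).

P | [0]110BB   read 0 → write 0, move right, go to Q
Q | 0[1]10BB   read 1 → write 1, move left, go to R
R | [0]110BB   read 0 → write 1, move right, go to R
R | 1[1]10BB   read 1 → write 0, move right, go to Q
Q | 10[1]0BB   read 1 → write 1, move left, go to R
R | 1[0]10BB   read 0 → write 1, move right, go to R
R | 11[1]0BB   read 1 → write 0, move right, go to Q
Q | 110[0]BB   read 0 → write B, move right, go to R
R | 110B[B]B   read B → write 1, move left, go to R
R | 110[B]1B   read B → write 1, move left, go to R
R | 11[0]11B   read 0 → write 1, move right, go to R
R | 111[1]1B   read 1 → write 0, move right, go to Q
Q | 1110[1]B   read 1 → write 1, move left, go to R
R | 111[0]1B   read 0 → write 1, move right, go to R
R | 1111[1]B   read 1 → write 0, move right, go to Q
Q | 11110[B]   read B → write B, move left, go to R
R | 1111[0]B   read 0 → write 1, move right, go to R
R | 11111[B]   read B → write 1, move left, go to R
R | 1111[1]1
After 18 steps: state R, head at 4, tape 111111.

state R, head at 4, tape 111111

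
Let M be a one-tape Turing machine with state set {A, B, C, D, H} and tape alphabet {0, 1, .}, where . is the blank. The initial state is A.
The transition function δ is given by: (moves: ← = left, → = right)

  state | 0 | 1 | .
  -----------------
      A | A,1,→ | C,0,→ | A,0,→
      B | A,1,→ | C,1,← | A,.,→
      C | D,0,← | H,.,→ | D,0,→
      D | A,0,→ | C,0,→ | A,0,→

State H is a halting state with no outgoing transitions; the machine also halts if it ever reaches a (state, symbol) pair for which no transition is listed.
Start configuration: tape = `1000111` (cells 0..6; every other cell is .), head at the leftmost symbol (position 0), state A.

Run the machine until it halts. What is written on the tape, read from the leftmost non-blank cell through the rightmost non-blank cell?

A | [1]000111   read 1 → write 0, move →, go to C
C | 0[0]00111   read 0 → write 0, move ←, go to D
D | [0]000111   read 0 → write 0, move →, go to A
A | 0[0]00111   read 0 → write 1, move →, go to A
A | 01[0]0111   read 0 → write 1, move →, go to A
A | 011[0]111   read 0 → write 1, move →, go to A
A | 0111[1]11   read 1 → write 0, move →, go to C
C | 01110[1]1   read 1 → write ., move →, go to H
H | 01110.[1]
The non-blank tape span at halt is 01110.1.

01110.1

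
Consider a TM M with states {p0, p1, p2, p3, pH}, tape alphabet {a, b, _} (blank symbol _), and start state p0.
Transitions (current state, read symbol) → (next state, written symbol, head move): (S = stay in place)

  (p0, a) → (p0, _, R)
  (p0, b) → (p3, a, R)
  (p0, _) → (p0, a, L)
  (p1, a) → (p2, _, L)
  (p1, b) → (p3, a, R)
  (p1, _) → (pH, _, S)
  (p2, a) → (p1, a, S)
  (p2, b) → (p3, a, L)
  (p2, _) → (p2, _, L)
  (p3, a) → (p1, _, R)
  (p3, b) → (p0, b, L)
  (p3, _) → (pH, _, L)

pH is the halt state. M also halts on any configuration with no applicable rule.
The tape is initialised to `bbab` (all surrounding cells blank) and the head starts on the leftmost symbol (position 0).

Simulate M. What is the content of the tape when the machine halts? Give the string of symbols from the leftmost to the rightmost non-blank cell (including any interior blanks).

state=p0 head=0 tape=[b]bab_   (p0,b)→(p3,a,R)
state=p3 head=1 tape=a[b]ab_   (p3,b)→(p0,b,L)
state=p0 head=0 tape=[a]bab_   (p0,a)→(p0,_,R)
state=p0 head=1 tape=_[b]ab_   (p0,b)→(p3,a,R)
state=p3 head=2 tape=_a[a]b_   (p3,a)→(p1,_,R)
state=p1 head=3 tape=_a_[b]_   (p1,b)→(p3,a,R)
state=p3 head=4 tape=_a_a[_]   (p3,_)→(pH,_,L)
state=pH head=3 tape=_a_[a]_
The non-blank tape span at halt is a_a.

a_a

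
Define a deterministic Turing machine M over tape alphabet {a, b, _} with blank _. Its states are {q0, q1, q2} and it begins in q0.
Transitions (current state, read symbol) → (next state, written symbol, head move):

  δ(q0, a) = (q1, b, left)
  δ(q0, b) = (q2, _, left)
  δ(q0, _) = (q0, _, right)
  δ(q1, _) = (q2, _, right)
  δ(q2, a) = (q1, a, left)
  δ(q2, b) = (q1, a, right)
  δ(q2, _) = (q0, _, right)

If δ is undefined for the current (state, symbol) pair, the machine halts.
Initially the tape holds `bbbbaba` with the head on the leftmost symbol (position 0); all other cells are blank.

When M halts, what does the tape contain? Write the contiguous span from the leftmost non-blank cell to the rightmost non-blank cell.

aba

state=q0 head=0 tape=_[b]bbbaba   (q0,b)→(q2,_,left)
state=q2 head=-1 tape=[_]_bbbaba   (q2,_)→(q0,_,right)
state=q0 head=0 tape=_[_]bbbaba   (q0,_)→(q0,_,right)
state=q0 head=1 tape=__[b]bbaba   (q0,b)→(q2,_,left)
state=q2 head=0 tape=_[_]_bbaba   (q2,_)→(q0,_,right)
state=q0 head=1 tape=__[_]bbaba   (q0,_)→(q0,_,right)
state=q0 head=2 tape=___[b]baba   (q0,b)→(q2,_,left)
state=q2 head=1 tape=__[_]_baba   (q2,_)→(q0,_,right)
state=q0 head=2 tape=___[_]baba   (q0,_)→(q0,_,right)
state=q0 head=3 tape=____[b]aba   (q0,b)→(q2,_,left)
state=q2 head=2 tape=___[_]_aba   (q2,_)→(q0,_,right)
state=q0 head=3 tape=____[_]aba   (q0,_)→(q0,_,right)
state=q0 head=4 tape=_____[a]ba   (q0,a)→(q1,b,left)
state=q1 head=3 tape=____[_]bba   (q1,_)→(q2,_,right)
state=q2 head=4 tape=_____[b]ba   (q2,b)→(q1,a,right)
state=q1 head=5 tape=_____a[b]a
The non-blank tape span at halt is aba.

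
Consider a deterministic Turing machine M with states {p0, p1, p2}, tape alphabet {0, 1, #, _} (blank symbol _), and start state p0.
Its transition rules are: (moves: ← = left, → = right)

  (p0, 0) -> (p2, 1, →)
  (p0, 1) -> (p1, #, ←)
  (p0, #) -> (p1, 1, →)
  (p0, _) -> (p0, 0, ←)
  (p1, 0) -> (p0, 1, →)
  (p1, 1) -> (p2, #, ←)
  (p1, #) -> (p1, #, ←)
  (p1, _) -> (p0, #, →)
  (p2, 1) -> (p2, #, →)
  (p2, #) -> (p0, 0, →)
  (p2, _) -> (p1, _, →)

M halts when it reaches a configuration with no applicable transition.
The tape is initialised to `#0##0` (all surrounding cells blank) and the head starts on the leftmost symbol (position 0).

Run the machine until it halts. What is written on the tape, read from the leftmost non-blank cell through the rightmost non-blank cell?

p0 | [#]0##0_   read # → write 1, move →, go to p1
p1 | 1[0]##0_   read 0 → write 1, move →, go to p0
p0 | 11[#]#0_   read # → write 1, move →, go to p1
p1 | 111[#]0_   read # → write #, move ←, go to p1
p1 | 11[1]#0_   read 1 → write #, move ←, go to p2
p2 | 1[1]##0_   read 1 → write #, move →, go to p2
p2 | 1#[#]#0_   read # → write 0, move →, go to p0
p0 | 1#0[#]0_   read # → write 1, move →, go to p1
p1 | 1#01[0]_   read 0 → write 1, move →, go to p0
p0 | 1#011[_]   read _ → write 0, move ←, go to p0
p0 | 1#01[1]0   read 1 → write #, move ←, go to p1
p1 | 1#0[1]#0   read 1 → write #, move ←, go to p2
p2 | 1#[0]##0
The non-blank tape span at halt is 1#0##0.

1#0##0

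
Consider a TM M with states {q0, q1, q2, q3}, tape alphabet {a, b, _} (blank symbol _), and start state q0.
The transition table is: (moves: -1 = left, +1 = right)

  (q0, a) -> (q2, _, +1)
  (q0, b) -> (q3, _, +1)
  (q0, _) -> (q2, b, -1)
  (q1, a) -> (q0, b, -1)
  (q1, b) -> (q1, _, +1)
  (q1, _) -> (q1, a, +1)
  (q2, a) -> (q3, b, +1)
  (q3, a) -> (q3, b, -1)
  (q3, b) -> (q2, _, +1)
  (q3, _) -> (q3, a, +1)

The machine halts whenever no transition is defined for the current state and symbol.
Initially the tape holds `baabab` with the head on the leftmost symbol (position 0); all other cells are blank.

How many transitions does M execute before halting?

8

state=q0 head=0 tape=[b]aabab_   (q0,b)→(q3,_,+1)
state=q3 head=1 tape=_[a]abab_   (q3,a)→(q3,b,-1)
state=q3 head=0 tape=[_]babab_   (q3,_)→(q3,a,+1)
state=q3 head=1 tape=a[b]abab_   (q3,b)→(q2,_,+1)
state=q2 head=2 tape=a_[a]bab_   (q2,a)→(q3,b,+1)
state=q3 head=3 tape=a_b[b]ab_   (q3,b)→(q2,_,+1)
state=q2 head=4 tape=a_b_[a]b_   (q2,a)→(q3,b,+1)
state=q3 head=5 tape=a_b_b[b]_   (q3,b)→(q2,_,+1)
state=q2 head=6 tape=a_b_b_[_]
M halts after 8 transitions.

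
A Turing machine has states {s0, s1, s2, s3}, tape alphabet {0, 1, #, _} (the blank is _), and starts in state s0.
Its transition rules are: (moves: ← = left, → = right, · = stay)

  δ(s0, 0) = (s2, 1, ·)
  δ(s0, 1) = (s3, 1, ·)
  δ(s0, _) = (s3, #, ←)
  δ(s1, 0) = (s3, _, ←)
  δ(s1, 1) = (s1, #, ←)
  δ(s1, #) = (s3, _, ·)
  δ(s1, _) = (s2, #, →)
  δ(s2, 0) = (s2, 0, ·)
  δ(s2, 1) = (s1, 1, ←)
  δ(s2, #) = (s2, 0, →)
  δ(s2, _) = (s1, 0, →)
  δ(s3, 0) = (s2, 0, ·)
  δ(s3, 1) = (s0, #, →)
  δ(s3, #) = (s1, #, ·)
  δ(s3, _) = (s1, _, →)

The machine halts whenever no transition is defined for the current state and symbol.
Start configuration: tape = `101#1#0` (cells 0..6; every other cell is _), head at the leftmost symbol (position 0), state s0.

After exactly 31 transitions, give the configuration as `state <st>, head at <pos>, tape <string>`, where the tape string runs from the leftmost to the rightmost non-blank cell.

state s2, head at 2, tape #0_1#0

s0 | [1]01#1#0   read 1 → write 1, move ·, go to s3
s3 | [1]01#1#0   read 1 → write #, move →, go to s0
s0 | #[0]1#1#0   read 0 → write 1, move ·, go to s2
s2 | #[1]1#1#0   read 1 → write 1, move ←, go to s1
s1 | [#]11#1#0   read # → write _, move ·, go to s3
s3 | [_]11#1#0   read _ → write _, move →, go to s1
s1 | _[1]1#1#0   read 1 → write #, move ←, go to s1
s1 | [_]#1#1#0   read _ → write #, move →, go to s2
s2 | #[#]1#1#0   read # → write 0, move →, go to s2
s2 | #0[1]#1#0   read 1 → write 1, move ←, go to s1
s1 | #[0]1#1#0   read 0 → write _, move ←, go to s3
s3 | [#]_1#1#0   read # → write #, move ·, go to s1
s1 | [#]_1#1#0   read # → write _, move ·, go to s3
s3 | [_]_1#1#0   read _ → write _, move →, go to s1
s1 | _[_]1#1#0   read _ → write #, move →, go to s2
s2 | _#[1]#1#0   read 1 → write 1, move ←, go to s1
s1 | _[#]1#1#0   read # → write _, move ·, go to s3
s3 | _[_]1#1#0   read _ → write _, move →, go to s1
s1 | __[1]#1#0   read 1 → write #, move ←, go to s1
s1 | _[_]##1#0   read _ → write #, move →, go to s2
s2 | _#[#]#1#0   read # → write 0, move →, go to s2
s2 | _#0[#]1#0   read # → write 0, move →, go to s2
s2 | _#00[1]#0   read 1 → write 1, move ←, go to s1
s1 | _#0[0]1#0   read 0 → write _, move ←, go to s3
s3 | _#[0]_1#0   read 0 → write 0, move ·, go to s2
s2 | _#[0]_1#0   read 0 → write 0, move ·, go to s2
s2 | _#[0]_1#0   read 0 → write 0, move ·, go to s2
s2 | _#[0]_1#0   read 0 → write 0, move ·, go to s2
s2 | _#[0]_1#0   read 0 → write 0, move ·, go to s2
s2 | _#[0]_1#0   read 0 → write 0, move ·, go to s2
s2 | _#[0]_1#0   read 0 → write 0, move ·, go to s2
s2 | _#[0]_1#0
After 31 steps: state s2, head at 2, tape #0_1#0.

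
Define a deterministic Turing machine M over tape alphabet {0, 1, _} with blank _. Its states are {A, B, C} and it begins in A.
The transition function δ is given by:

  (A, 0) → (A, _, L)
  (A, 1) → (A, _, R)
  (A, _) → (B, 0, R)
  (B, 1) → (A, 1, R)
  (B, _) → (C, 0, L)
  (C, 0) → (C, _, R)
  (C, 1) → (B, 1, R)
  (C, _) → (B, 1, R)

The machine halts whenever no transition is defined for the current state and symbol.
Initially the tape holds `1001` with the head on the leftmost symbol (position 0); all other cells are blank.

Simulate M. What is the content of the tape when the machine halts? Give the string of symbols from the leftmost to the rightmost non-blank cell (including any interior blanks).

10

state=A head=0 tape=[1]001_   (A,1)→(A,_,R)
state=A head=1 tape=_[0]01_   (A,0)→(A,_,L)
state=A head=0 tape=[_]_01_   (A,_)→(B,0,R)
state=B head=1 tape=0[_]01_   (B,_)→(C,0,L)
state=C head=0 tape=[0]001_   (C,0)→(C,_,R)
state=C head=1 tape=_[0]01_   (C,0)→(C,_,R)
state=C head=2 tape=__[0]1_   (C,0)→(C,_,R)
state=C head=3 tape=___[1]_   (C,1)→(B,1,R)
state=B head=4 tape=___1[_]   (B,_)→(C,0,L)
state=C head=3 tape=___[1]0   (C,1)→(B,1,R)
state=B head=4 tape=___1[0]
The non-blank tape span at halt is 10.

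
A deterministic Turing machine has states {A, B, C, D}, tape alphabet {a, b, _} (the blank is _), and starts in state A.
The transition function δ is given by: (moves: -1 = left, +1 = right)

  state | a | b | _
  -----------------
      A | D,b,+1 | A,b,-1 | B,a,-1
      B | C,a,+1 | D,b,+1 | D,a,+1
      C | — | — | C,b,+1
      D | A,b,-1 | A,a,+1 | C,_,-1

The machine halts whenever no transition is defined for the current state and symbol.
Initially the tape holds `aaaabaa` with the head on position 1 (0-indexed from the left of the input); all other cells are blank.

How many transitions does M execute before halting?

20

state=A head=1 tape=a[a]aabaa_   (A,a)→(D,b,+1)
state=D head=2 tape=ab[a]abaa_   (D,a)→(A,b,-1)
state=A head=1 tape=a[b]babaa_   (A,b)→(A,b,-1)
state=A head=0 tape=[a]bbabaa_   (A,a)→(D,b,+1)
state=D head=1 tape=b[b]babaa_   (D,b)→(A,a,+1)
state=A head=2 tape=ba[b]abaa_   (A,b)→(A,b,-1)
state=A head=1 tape=b[a]babaa_   (A,a)→(D,b,+1)
state=D head=2 tape=bb[b]abaa_   (D,b)→(A,a,+1)
state=A head=3 tape=bba[a]baa_   (A,a)→(D,b,+1)
state=D head=4 tape=bbab[b]aa_   (D,b)→(A,a,+1)
state=A head=5 tape=bbaba[a]a_   (A,a)→(D,b,+1)
state=D head=6 tape=bbabab[a]_   (D,a)→(A,b,-1)
state=A head=5 tape=bbaba[b]b_   (A,b)→(A,b,-1)
state=A head=4 tape=bbab[a]bb_   (A,a)→(D,b,+1)
state=D head=5 tape=bbabb[b]b_   (D,b)→(A,a,+1)
state=A head=6 tape=bbabba[b]_   (A,b)→(A,b,-1)
state=A head=5 tape=bbabb[a]b_   (A,a)→(D,b,+1)
state=D head=6 tape=bbabbb[b]_   (D,b)→(A,a,+1)
state=A head=7 tape=bbabbba[_]   (A,_)→(B,a,-1)
state=B head=6 tape=bbabbb[a]a   (B,a)→(C,a,+1)
state=C head=7 tape=bbabbba[a]
M halts after 20 transitions.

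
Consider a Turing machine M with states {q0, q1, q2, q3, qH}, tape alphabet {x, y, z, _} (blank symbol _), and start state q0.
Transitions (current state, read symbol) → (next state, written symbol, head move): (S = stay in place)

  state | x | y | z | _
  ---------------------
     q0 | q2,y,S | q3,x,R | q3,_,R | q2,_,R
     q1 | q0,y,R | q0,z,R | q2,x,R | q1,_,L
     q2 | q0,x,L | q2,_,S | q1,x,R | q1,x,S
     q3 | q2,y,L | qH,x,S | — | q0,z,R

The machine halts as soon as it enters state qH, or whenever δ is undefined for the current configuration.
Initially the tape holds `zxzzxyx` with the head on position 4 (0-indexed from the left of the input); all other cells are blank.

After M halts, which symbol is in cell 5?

x

state=q0 head=4 tape=zxzz[x]yx   (q0,x)→(q2,y,S)
state=q2 head=4 tape=zxzz[y]yx   (q2,y)→(q2,_,S)
state=q2 head=4 tape=zxzz[_]yx   (q2,_)→(q1,x,S)
state=q1 head=4 tape=zxzz[x]yx   (q1,x)→(q0,y,R)
state=q0 head=5 tape=zxzzy[y]x   (q0,y)→(q3,x,R)
state=q3 head=6 tape=zxzzyx[x]   (q3,x)→(q2,y,L)
state=q2 head=5 tape=zxzzy[x]y   (q2,x)→(q0,x,L)
state=q0 head=4 tape=zxzz[y]xy   (q0,y)→(q3,x,R)
state=q3 head=5 tape=zxzzx[x]y   (q3,x)→(q2,y,L)
state=q2 head=4 tape=zxzz[x]yy   (q2,x)→(q0,x,L)
state=q0 head=3 tape=zxz[z]xyy   (q0,z)→(q3,_,R)
state=q3 head=4 tape=zxz_[x]yy   (q3,x)→(q2,y,L)
state=q2 head=3 tape=zxz[_]yyy   (q2,_)→(q1,x,S)
state=q1 head=3 tape=zxz[x]yyy   (q1,x)→(q0,y,R)
state=q0 head=4 tape=zxzy[y]yy   (q0,y)→(q3,x,R)
state=q3 head=5 tape=zxzyx[y]y   (q3,y)→(qH,x,S)
state=qH head=5 tape=zxzyx[x]y
Cell 5 holds x when M halts.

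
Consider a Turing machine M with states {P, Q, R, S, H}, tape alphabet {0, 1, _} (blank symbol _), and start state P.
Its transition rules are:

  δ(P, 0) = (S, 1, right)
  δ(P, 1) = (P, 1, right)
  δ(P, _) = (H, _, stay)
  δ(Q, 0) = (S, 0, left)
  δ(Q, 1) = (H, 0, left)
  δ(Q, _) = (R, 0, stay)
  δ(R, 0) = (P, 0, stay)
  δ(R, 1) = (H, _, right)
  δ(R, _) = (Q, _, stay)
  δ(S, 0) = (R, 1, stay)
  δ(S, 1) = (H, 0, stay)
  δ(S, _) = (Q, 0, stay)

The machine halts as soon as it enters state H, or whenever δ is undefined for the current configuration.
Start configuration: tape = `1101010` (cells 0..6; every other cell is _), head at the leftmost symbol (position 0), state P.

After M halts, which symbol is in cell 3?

P | [1]101010   read 1 → write 1, move right, go to P
P | 1[1]01010   read 1 → write 1, move right, go to P
P | 11[0]1010   read 0 → write 1, move right, go to S
S | 111[1]010   read 1 → write 0, move stay, go to H
H | 111[0]010
Cell 3 holds 0 when M halts.

0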